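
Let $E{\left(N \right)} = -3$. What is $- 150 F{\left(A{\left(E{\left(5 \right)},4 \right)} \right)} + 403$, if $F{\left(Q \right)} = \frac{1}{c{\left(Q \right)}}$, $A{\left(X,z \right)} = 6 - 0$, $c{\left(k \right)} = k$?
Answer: $378$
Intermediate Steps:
$A{\left(X,z \right)} = 6$ ($A{\left(X,z \right)} = 6 + 0 = 6$)
$F{\left(Q \right)} = \frac{1}{Q}$
$- 150 F{\left(A{\left(E{\left(5 \right)},4 \right)} \right)} + 403 = - \frac{150}{6} + 403 = \left(-150\right) \frac{1}{6} + 403 = -25 + 403 = 378$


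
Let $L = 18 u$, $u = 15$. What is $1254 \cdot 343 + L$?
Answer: $430392$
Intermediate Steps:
$L = 270$ ($L = 18 \cdot 15 = 270$)
$1254 \cdot 343 + L = 1254 \cdot 343 + 270 = 430122 + 270 = 430392$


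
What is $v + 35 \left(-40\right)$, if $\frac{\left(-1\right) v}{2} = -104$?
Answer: $-1192$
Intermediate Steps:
$v = 208$ ($v = \left(-2\right) \left(-104\right) = 208$)
$v + 35 \left(-40\right) = 208 + 35 \left(-40\right) = 208 - 1400 = -1192$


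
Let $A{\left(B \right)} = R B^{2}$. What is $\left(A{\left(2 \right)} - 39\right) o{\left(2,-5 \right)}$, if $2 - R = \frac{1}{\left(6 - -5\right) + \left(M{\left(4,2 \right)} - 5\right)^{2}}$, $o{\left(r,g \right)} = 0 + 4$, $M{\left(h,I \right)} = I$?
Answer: $- \frac{624}{5} \approx -124.8$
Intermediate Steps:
$o{\left(r,g \right)} = 4$
$R = \frac{39}{20}$ ($R = 2 - \frac{1}{\left(6 - -5\right) + \left(2 - 5\right)^{2}} = 2 - \frac{1}{\left(6 + 5\right) + \left(-3\right)^{2}} = 2 - \frac{1}{11 + 9} = 2 - \frac{1}{20} = \frac{39}{20} \approx 1.95$)
$A{\left(B \right)} = \frac{39 B^{2}}{20}$
$\left(A{\left(2 \right)} - 39\right) o{\left(2,-5 \right)} = \left(\frac{39 \cdot 2^{2}}{20} - 39\right) 4 = \left(\frac{39}{20} \cdot 4 - 39\right) 4 = \left(\frac{39}{5} - 39\right) 4 = \left(- \frac{156}{5}\right) 4 = - \frac{624}{5}$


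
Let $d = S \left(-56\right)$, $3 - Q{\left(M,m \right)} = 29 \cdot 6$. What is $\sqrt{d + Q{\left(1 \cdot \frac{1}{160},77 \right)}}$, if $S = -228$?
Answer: $\sqrt{12597} \approx 112.24$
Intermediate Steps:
$Q{\left(M,m \right)} = -171$ ($Q{\left(M,m \right)} = 3 - 29 \cdot 6 = 3 - 174 = -171$)
$d = 12768$ ($d = \left(-228\right) \left(-56\right) = 12768$)
$\sqrt{d + Q{\left(1 \cdot \frac{1}{160},77 \right)}} = \sqrt{12768 - 171} = \sqrt{12597}$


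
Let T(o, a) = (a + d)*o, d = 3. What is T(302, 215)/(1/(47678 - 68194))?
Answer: -1350691376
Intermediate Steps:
T(o, a) = o*(3 + a) (T(o, a) = (a + 3)*o = (3 + a)*o = o*(3 + a))
T(302, 215)/(1/(47678 - 68194)) = (302*(3 + 215))/(1/(47678 - 68194)) = (302*218)/(1/(-20516)) = 65836/(-1/20516) = 65836*(-20516) = -1350691376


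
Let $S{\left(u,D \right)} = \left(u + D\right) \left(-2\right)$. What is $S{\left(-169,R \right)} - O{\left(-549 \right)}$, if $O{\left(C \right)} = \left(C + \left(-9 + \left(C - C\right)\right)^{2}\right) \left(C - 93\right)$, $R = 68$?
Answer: $-300254$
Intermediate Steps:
$S{\left(u,D \right)} = - 2 D - 2 u$ ($S{\left(u,D \right)} = \left(D + u\right) \left(-2\right) = - 2 D - 2 u$)
$O{\left(C \right)} = \left(-93 + C\right) \left(81 + C\right)$ ($O{\left(C \right)} = \left(C + \left(-9 + 0\right)^{2}\right) \left(-93 + C\right) = \left(C + \left(-9\right)^{2}\right) \left(-93 + C\right) = \left(C + 81\right) \left(-93 + C\right) = \left(81 + C\right) \left(-93 + C\right) = \left(-93 + C\right) \left(81 + C\right)$)
$S{\left(-169,R \right)} - O{\left(-549 \right)} = \left(\left(-2\right) 68 - -338\right) - \left(-7533 + \left(-549\right)^{2} - -6588\right) = \left(-136 + 338\right) - \left(-7533 + 301401 + 6588\right) = 202 - 300456 = -300254$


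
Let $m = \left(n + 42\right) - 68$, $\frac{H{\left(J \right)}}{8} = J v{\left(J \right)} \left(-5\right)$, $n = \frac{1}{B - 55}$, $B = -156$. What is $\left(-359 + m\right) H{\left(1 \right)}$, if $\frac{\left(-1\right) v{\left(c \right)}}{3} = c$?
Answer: $- \frac{9748320}{211} \approx -46201.0$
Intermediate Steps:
$v{\left(c \right)} = - 3 c$
$n = - \frac{1}{211}$ ($n = \frac{1}{-156 - 55} = \frac{1}{-211} = - \frac{1}{211} \approx -0.0047393$)
$H{\left(J \right)} = 120 J^{2}$ ($H{\left(J \right)} = 8 J \left(- 3 J\right) \left(-5\right) = 8 - 3 J^{2} \left(-5\right) = 8 \cdot 15 J^{2} = 120 J^{2}$)
$m = - \frac{5487}{211}$ ($m = \left(- \frac{1}{211} + 42\right) - 68 = \frac{8861}{211} - 68 = - \frac{5487}{211} \approx -26.005$)
$\left(-359 + m\right) H{\left(1 \right)} = \left(-359 - \frac{5487}{211}\right) 120 \cdot 1^{2} = - \frac{81236 \cdot 120 \cdot 1}{211} = \left(- \frac{81236}{211}\right) 120 = - \frac{9748320}{211}$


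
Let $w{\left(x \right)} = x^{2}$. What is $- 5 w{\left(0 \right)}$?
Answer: $0$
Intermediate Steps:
$- 5 w{\left(0 \right)} = - 5 \cdot 0^{2} = \left(-5\right) 0 = 0$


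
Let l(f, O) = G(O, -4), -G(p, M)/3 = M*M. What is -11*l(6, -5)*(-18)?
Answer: -9504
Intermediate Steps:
G(p, M) = -3*M² (G(p, M) = -3*M*M = -3*M²)
l(f, O) = -48 (l(f, O) = -3*(-4)² = -3*16 = -48)
-11*l(6, -5)*(-18) = -11*(-48)*(-18) = 528*(-18) = -9504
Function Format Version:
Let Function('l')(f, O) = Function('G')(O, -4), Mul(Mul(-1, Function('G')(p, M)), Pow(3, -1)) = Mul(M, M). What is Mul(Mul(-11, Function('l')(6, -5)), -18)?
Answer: -9504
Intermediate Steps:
Function('G')(p, M) = Mul(-3, Pow(M, 2)) (Function('G')(p, M) = Mul(-3, Mul(M, M)) = Mul(-3, Pow(M, 2)))
Function('l')(f, O) = -48 (Function('l')(f, O) = Mul(-3, Pow(-4, 2)) = Mul(-3, 16) = -48)
Mul(Mul(-11, Function('l')(6, -5)), -18) = Mul(Mul(-11, -48), -18) = Mul(528, -18) = -9504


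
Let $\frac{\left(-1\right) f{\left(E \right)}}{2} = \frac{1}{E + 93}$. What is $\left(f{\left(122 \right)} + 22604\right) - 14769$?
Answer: $\frac{1684523}{215} \approx 7835.0$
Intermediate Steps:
$f{\left(E \right)} = - \frac{2}{93 + E}$ ($f{\left(E \right)} = - \frac{2}{E + 93} = - \frac{2}{93 + E}$)
$\left(f{\left(122 \right)} + 22604\right) - 14769 = \left(- \frac{2}{93 + 122} + 22604\right) - 14769 = \left(- \frac{2}{215} + 22604\right) - 14769 = \frac{4859858}{215} - 14769 = \frac{1684523}{215}$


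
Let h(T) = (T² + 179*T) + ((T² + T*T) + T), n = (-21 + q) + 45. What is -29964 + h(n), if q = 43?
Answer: -4437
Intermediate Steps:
n = 67 (n = (-21 + 43) + 45 = 22 + 45 = 67)
h(T) = 3*T² + 180*T (h(T) = (T² + 179*T) + ((T² + T²) + T) = (T² + 179*T) + (2*T² + T) = (T² + 179*T) + (T + 2*T²) = 3*T² + 180*T)
-29964 + h(n) = -29964 + 3*67*(60 + 67) = -29964 + 3*67*127 = -29964 + 25527 = -4437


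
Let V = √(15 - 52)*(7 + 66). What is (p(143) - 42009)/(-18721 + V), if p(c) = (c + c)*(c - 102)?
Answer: 566928043/350673014 + 2210659*I*√37/350673014 ≈ 1.6167 + 0.038346*I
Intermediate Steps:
p(c) = 2*c*(-102 + c) (p(c) = (2*c)*(-102 + c) = 2*c*(-102 + c))
V = 73*I*√37 (V = √(-37)*73 = (I*√37)*73 = 73*I*√37 ≈ 444.04*I)
(p(143) - 42009)/(-18721 + V) = (2*143*(-102 + 143) - 42009)/(-18721 + 73*I*√37) = (2*143*41 - 42009)/(-18721 + 73*I*√37) = (11726 - 42009)/(-18721 + 73*I*√37) = -30283/(-18721 + 73*I*√37)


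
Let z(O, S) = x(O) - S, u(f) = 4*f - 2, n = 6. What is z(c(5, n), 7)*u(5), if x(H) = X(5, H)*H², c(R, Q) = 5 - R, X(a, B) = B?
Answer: -126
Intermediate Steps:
x(H) = H³ (x(H) = H*H² = H³)
u(f) = -2 + 4*f
z(O, S) = O³ - S
z(c(5, n), 7)*u(5) = ((5 - 1*5)³ - 1*7)*(-2 + 4*5) = ((5 - 5)³ - 7)*(-2 + 20) = (0³ - 7)*18 = (0 - 7)*18 = -7*18 = -126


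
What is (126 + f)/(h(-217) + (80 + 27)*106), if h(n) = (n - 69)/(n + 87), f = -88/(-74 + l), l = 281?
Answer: 129970/11741247 ≈ 0.011070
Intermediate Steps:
f = -88/207 (f = -88/(-74 + 281) = -88/207 ≈ -0.42512)
h(n) = (-69 + n)/(87 + n)
(126 + f)/(h(-217) + (80 + 27)*106) = (126 - 88/207)/((-69 - 217)/(87 - 217) + (80 + 27)*106) = 25994/(207*(-286/(-130) + 107*106)) = 25994/(207*(-1/130*(-286) + 11342)) = 25994/(207*(11/5 + 11342)) = 25994/(207*(56721/5)) = (25994/207)*(5/56721) = 129970/11741247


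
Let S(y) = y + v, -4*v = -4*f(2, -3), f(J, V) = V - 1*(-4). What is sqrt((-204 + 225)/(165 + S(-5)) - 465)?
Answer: 18*I*sqrt(759)/23 ≈ 21.561*I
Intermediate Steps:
f(J, V) = 4 + V (f(J, V) = V + 4 = 4 + V)
v = 1 (v = -(-1)*(4 - 3) = -(-1) = -1/4*(-4) = 1)
S(y) = 1 + y (S(y) = y + 1 = 1 + y)
sqrt((-204 + 225)/(165 + S(-5)) - 465) = sqrt((-204 + 225)/(165 + (1 - 5)) - 465) = sqrt(21/(165 - 4) - 465) = sqrt(21/161 - 465) = sqrt(21*(1/161) - 465) = sqrt(3/23 - 465) = sqrt(-10692/23) = 18*I*sqrt(759)/23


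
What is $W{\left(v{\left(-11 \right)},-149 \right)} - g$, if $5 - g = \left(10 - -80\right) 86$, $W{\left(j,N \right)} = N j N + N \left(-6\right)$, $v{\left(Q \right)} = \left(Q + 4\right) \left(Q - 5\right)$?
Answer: $2495141$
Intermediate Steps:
$v{\left(Q \right)} = \left(-5 + Q\right) \left(4 + Q\right)$ ($v{\left(Q \right)} = \left(4 + Q\right) \left(-5 + Q\right) = \left(-5 + Q\right) \left(4 + Q\right)$)
$W{\left(j,N \right)} = - 6 N + j N^{2}$ ($W{\left(j,N \right)} = j N^{2} - 6 N = - 6 N + j N^{2}$)
$g = -7735$ ($g = 5 - \left(10 - -80\right) 86 = 5 - \left(10 + 80\right) 86 = 5 - 90 \cdot 86 = 5 - 7740 = -7735$)
$W{\left(v{\left(-11 \right)},-149 \right)} - g = - 149 \left(-6 - 149 \left(-20 + \left(-11\right)^{2} - -11\right)\right) - -7735 = - 149 \left(-6 - 149 \left(-20 + 121 + 11\right)\right) + 7735 = - 149 \left(-6 - 16688\right) + 7735 = \left(-149\right) \left(-16694\right) + 7735 = 2487406 + 7735 = 2495141$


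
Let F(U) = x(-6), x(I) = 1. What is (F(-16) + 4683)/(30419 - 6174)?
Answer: 4684/24245 ≈ 0.19319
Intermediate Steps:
F(U) = 1
(F(-16) + 4683)/(30419 - 6174) = (1 + 4683)/(30419 - 6174) = 4684/24245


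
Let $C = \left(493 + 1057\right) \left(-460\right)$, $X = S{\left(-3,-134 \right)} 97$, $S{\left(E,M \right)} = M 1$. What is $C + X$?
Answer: $-725998$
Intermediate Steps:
$S{\left(E,M \right)} = M$
$X = -12998$ ($X = \left(-134\right) 97 = -12998$)
$C = -713000$ ($C = 1550 \left(-460\right) = -713000$)
$C + X = -713000 - 12998 = -725998$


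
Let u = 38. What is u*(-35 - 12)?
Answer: -1786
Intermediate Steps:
u*(-35 - 12) = 38*(-35 - 12) = 38*(-47) = -1786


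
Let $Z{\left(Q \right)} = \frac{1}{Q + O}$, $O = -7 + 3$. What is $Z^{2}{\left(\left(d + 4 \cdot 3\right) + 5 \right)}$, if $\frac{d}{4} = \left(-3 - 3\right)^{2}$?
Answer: $\frac{1}{24649} \approx 4.057 \cdot 10^{-5}$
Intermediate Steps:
$O = -4$
$d = 144$ ($d = 4 \left(-3 - 3\right)^{2} = 4 \left(-6\right)^{2} = 4 \cdot 36 = 144$)
$Z{\left(Q \right)} = \frac{1}{-4 + Q}$ ($Z{\left(Q \right)} = \frac{1}{Q - 4} = \frac{1}{-4 + Q}$)
$Z^{2}{\left(\left(d + 4 \cdot 3\right) + 5 \right)} = \left(\frac{1}{-4 + \left(\left(144 + 4 \cdot 3\right) + 5\right)}\right)^{2} = \left(\frac{1}{-4 + \left(\left(144 + 12\right) + 5\right)}\right)^{2} = \left(\frac{1}{-4 + \left(156 + 5\right)}\right)^{2} = \left(\frac{1}{-4 + 161}\right)^{2} = \left(\frac{1}{157}\right)^{2} = \frac{1}{24649}$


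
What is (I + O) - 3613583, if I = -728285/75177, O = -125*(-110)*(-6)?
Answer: -277861159976/75177 ≈ -3.6961e+6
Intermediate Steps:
O = -82500 (O = 13750*(-6) = -82500)
I = -728285/75177 (I = -728285*1/75177 = -728285/75177 ≈ -9.6876)
(I + O) - 3613583 = (-728285/75177 - 82500) - 3613583 = -6202830785/75177 - 3613583 = -277861159976/75177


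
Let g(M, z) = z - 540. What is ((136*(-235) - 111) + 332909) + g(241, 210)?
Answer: 300508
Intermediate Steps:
g(M, z) = -540 + z
((136*(-235) - 111) + 332909) + g(241, 210) = ((136*(-235) - 111) + 332909) + (-540 + 210) = ((-31960 - 111) + 332909) - 330 = (-32071 + 332909) - 330 = 300838 - 330 = 300508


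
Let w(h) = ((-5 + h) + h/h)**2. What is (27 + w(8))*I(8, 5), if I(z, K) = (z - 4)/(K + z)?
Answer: 172/13 ≈ 13.231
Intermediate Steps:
I(z, K) = (-4 + z)/(K + z)
w(h) = (-4 + h)**2 (w(h) = ((-5 + h) + 1)**2 = (-4 + h)**2)
(27 + w(8))*I(8, 5) = (27 + (-4 + 8)**2)*((-4 + 8)/(5 + 8)) = (27 + 4**2)*(4/13) = (27 + 16)*((1/13)*4) = 43*(4/13) = 172/13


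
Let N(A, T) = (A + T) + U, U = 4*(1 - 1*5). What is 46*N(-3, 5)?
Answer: -644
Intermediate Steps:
U = -16 (U = 4*(1 - 5) = 4*(-4) = -16)
N(A, T) = -16 + A + T (N(A, T) = (A + T) - 16 = -16 + A + T)
46*N(-3, 5) = 46*(-16 - 3 + 5) = 46*(-14) = -644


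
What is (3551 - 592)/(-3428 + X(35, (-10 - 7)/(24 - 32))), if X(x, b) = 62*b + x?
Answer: -11836/13045 ≈ -0.90732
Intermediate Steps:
X(x, b) = x + 62*b
(3551 - 592)/(-3428 + X(35, (-10 - 7)/(24 - 32))) = (3551 - 592)/(-3428 + (35 + 62*((-10 - 7)/(24 - 32)))) = 2959/(-3428 + (35 + 62*(-17/(-8)))) = 2959/(-3428 + (35 + 62*(-17*(-⅛)))) = 2959/(-3428 + (35 + 62*(17/8))) = 2959/(-3428 + (35 + 527/4)) = 2959/(-3428 + 667/4) = 2959/(-13045/4) = 2959*(-4/13045) = -11836/13045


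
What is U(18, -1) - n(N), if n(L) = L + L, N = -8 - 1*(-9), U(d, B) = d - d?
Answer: -2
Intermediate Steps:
U(d, B) = 0
N = 1 (N = -8 + 9 = 1)
n(L) = 2*L
U(18, -1) - n(N) = 0 - 2 = -2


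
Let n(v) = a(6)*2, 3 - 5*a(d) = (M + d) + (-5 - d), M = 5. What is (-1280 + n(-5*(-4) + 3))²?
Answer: 40883236/25 ≈ 1.6353e+6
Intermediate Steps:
a(d) = ⅗ (a(d) = ⅗ - ((5 + d) + (-5 - d))/5 = ⅗ - ⅕*0 = ⅗ + 0 = ⅗)
n(v) = 6/5 (n(v) = (⅗)*2 = 6/5)
(-1280 + n(-5*(-4) + 3))² = (-1280 + 6/5)² = (-6394/5)² = 40883236/25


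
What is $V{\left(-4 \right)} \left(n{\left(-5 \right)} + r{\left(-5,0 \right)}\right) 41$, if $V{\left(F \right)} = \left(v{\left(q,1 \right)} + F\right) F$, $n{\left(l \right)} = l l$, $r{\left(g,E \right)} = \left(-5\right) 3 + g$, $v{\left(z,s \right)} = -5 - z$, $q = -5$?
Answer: $3280$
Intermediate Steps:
$r{\left(g,E \right)} = -15 + g$
$n{\left(l \right)} = l^{2}$
$V{\left(F \right)} = F^{2}$ ($V{\left(F \right)} = \left(\left(-5 - -5\right) + F\right) F = \left(\left(-5 + 5\right) + F\right) F = \left(0 + F\right) F = F F = F^{2}$)
$V{\left(-4 \right)} \left(n{\left(-5 \right)} + r{\left(-5,0 \right)}\right) 41 = \left(-4\right)^{2} \left(\left(-5\right)^{2} - 20\right) 41 = 16 \left(25 - 20\right) 41 = 16 \cdot 5 \cdot 41 = 80 \cdot 41 = 3280$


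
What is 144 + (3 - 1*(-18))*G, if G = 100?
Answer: 2244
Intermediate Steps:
144 + (3 - 1*(-18))*G = 144 + (3 - 1*(-18))*100 = 144 + (3 + 18)*100 = 144 + 21*100 = 144 + 2100 = 2244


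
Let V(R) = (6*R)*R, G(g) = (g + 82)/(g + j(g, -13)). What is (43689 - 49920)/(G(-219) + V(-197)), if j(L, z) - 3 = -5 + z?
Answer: -1458054/54487973 ≈ -0.026759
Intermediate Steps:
j(L, z) = -2 + z (j(L, z) = 3 + (-5 + z) = -2 + z)
G(g) = (82 + g)/(-15 + g) (G(g) = (g + 82)/(g + (-2 - 13)) = (82 + g)/(g - 15) = (82 + g)/(-15 + g))
V(R) = 6*R**2
(43689 - 49920)/(G(-219) + V(-197)) = (43689 - 49920)/((82 - 219)/(-15 - 219) + 6*(-197)**2) = -6231/(-137/(-234) + 6*38809) = -6231/(-1/234*(-137) + 232854) = -6231/(137/234 + 232854) = -6231/54487973/234 = -6231*234/54487973 = -1458054/54487973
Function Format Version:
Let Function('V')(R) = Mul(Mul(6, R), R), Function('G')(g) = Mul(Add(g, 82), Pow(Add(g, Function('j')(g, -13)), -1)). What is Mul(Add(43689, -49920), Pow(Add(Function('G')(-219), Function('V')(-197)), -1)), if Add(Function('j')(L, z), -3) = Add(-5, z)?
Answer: Rational(-1458054, 54487973) ≈ -0.026759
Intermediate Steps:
Function('j')(L, z) = Add(-2, z) (Function('j')(L, z) = Add(3, Add(-5, z)) = Add(-2, z))
Function('G')(g) = Mul(Pow(Add(-15, g), -1), Add(82, g)) (Function('G')(g) = Mul(Add(g, 82), Pow(Add(g, Add(-2, -13)), -1)) = Mul(Add(82, g), Pow(Add(g, -15), -1)) = Mul(Add(82, g), Pow(Add(-15, g), -1)) = Mul(Pow(Add(-15, g), -1), Add(82, g)))
Function('V')(R) = Mul(6, Pow(R, 2))
Mul(Add(43689, -49920), Pow(Add(Function('G')(-219), Function('V')(-197)), -1)) = Mul(Add(43689, -49920), Pow(Add(Mul(Pow(Add(-15, -219), -1), Add(82, -219)), Mul(6, Pow(-197, 2))), -1)) = Mul(-6231, Pow(Add(Mul(Pow(-234, -1), -137), Mul(6, 38809)), -1)) = Mul(-6231, Pow(Add(Mul(Rational(-1, 234), -137), 232854), -1)) = Mul(-6231, Pow(Add(Rational(137, 234), 232854), -1)) = Mul(-6231, Pow(Rational(54487973, 234), -1)) = Mul(-6231, Rational(234, 54487973)) = Rational(-1458054, 54487973)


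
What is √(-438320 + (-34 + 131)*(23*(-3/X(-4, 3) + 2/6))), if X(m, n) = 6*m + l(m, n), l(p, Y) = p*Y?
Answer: I*√15746055/6 ≈ 661.36*I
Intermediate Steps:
l(p, Y) = Y*p
X(m, n) = 6*m + m*n (X(m, n) = 6*m + n*m = 6*m + m*n)
√(-438320 + (-34 + 131)*(23*(-3/X(-4, 3) + 2/6))) = √(-438320 + (-34 + 131)*(23*(-3*(-1/(4*(6 + 3))) + 2/6))) = √(-438320 + 97*(23*(-3/((-4*9)) + 2*(⅙)))) = √(-438320 + 97*(23*(-3/(-36) + ⅓))) = √(-438320 + 97*(23*(-3*(-1/36) + ⅓))) = √(-438320 + 97*(23*(1/12 + ⅓))) = √(-438320 + 97*(23*(5/12))) = √(-438320 + 97*(115/12)) = √(-438320 + 11155/12) = √(-5248685/12) = I*√15746055/6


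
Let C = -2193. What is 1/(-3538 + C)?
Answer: -1/5731 ≈ -0.00017449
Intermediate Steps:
1/(-3538 + C) = 1/(-3538 - 2193) = 1/(-5731) = -1/5731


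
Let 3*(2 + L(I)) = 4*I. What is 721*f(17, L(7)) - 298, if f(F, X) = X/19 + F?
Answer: 697525/57 ≈ 12237.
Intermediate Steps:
L(I) = -2 + 4*I/3 (L(I) = -2 + (4*I)/3 = -2 + 4*I/3)
f(F, X) = F + X/19 (f(F, X) = X/19 + F = F + X/19)
721*f(17, L(7)) - 298 = 721*(17 + (-2 + (4/3)*7)/19) - 298 = 721*(17 + (-2 + 28/3)/19) - 298 = 721*(17 + (1/19)*(22/3)) - 298 = 721*(17 + 22/57) - 298 = 721*(991/57) - 298 = 714511/57 - 298 = 697525/57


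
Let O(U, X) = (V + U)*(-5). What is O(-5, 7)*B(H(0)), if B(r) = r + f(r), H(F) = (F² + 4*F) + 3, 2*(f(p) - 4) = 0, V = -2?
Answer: 245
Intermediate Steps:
f(p) = 4 (f(p) = 4 + (½)*0 = 4 + 0 = 4)
O(U, X) = 10 - 5*U (O(U, X) = (-2 + U)*(-5) = 10 - 5*U)
H(F) = 3 + F² + 4*F
B(r) = 4 + r (B(r) = r + 4 = 4 + r)
O(-5, 7)*B(H(0)) = (10 - 5*(-5))*(4 + (3 + 0² + 4*0)) = (10 + 25)*(4 + (3 + 0 + 0)) = 35*(4 + 3) = 35*7 = 245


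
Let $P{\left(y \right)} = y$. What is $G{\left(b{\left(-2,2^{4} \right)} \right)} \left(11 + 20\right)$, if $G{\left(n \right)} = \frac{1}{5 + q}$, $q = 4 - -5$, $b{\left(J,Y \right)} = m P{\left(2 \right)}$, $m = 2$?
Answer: $\frac{31}{14} \approx 2.2143$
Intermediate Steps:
$b{\left(J,Y \right)} = 4$ ($b{\left(J,Y \right)} = 2 \cdot 2 = 4$)
$q = 9$ ($q = 4 + 5 = 9$)
$G{\left(n \right)} = \frac{1}{14}$ ($G{\left(n \right)} = \frac{1}{5 + 9} = \frac{1}{14}$)
$G{\left(b{\left(-2,2^{4} \right)} \right)} \left(11 + 20\right) = \frac{11 + 20}{14} = \frac{1}{14} \cdot 31 = \frac{31}{14}$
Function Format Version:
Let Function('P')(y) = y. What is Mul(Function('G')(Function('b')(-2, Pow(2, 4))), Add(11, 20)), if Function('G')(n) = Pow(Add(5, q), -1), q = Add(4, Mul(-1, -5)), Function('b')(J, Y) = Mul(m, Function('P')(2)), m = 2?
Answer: Rational(31, 14) ≈ 2.2143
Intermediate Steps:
Function('b')(J, Y) = 4 (Function('b')(J, Y) = Mul(2, 2) = 4)
q = 9 (q = Add(4, 5) = 9)
Function('G')(n) = Rational(1, 14) (Function('G')(n) = Pow(Add(5, 9), -1) = Pow(14, -1) = Rational(1, 14))
Mul(Function('G')(Function('b')(-2, Pow(2, 4))), Add(11, 20)) = Mul(Rational(1, 14), Add(11, 20)) = Mul(Rational(1, 14), 31) = Rational(31, 14)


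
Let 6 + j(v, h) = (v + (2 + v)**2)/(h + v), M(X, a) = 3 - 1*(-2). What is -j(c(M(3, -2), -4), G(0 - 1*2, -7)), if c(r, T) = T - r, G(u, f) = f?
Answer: 17/2 ≈ 8.5000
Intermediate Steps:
M(X, a) = 5 (M(X, a) = 3 + 2 = 5)
j(v, h) = -6 + (v + (2 + v)**2)/(h + v)
-j(c(M(3, -2), -4), G(0 - 1*2, -7)) = -(4 + (-4 - 1*5)**2 - (-4 - 1*5) - 6*(-7))/(-7 + (-4 - 1*5)) = -(4 + (-4 - 5)**2 - (-4 - 5) + 42)/(-7 + (-4 - 5)) = -(4 + (-9)**2 - 1*(-9) + 42)/(-7 - 9) = -(4 + 81 + 9 + 42)/(-16) = -(-1)*136/16 = -1*(-17/2) = 17/2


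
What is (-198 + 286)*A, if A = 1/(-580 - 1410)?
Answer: -44/995 ≈ -0.044221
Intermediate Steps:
A = -1/1990 (A = 1/(-1990) = -1/1990 ≈ -0.00050251)
(-198 + 286)*A = (-198 + 286)*(-1/1990) = 88*(-1/1990) = -44/995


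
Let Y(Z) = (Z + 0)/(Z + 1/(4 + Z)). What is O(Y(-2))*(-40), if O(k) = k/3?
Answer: -160/9 ≈ -17.778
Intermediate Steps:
Y(Z) = Z/(Z + 1/(4 + Z))
O(k) = k/3 (O(k) = k*(⅓) = k/3)
O(Y(-2))*(-40) = ((-2*(4 - 2)/(1 + (-2)² + 4*(-2)))/3)*(-40) = ((-2*2/(1 + 4 - 8))/3)*(-40) = ((-2*2/(-3))/3)*(-40) = ((-2*(-⅓)*2)/3)*(-40) = ((⅓)*(4/3))*(-40) = (4/9)*(-40) = -160/9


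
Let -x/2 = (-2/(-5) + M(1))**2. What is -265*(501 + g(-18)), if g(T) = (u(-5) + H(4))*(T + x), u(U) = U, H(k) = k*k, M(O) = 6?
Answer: 792509/5 ≈ 1.5850e+5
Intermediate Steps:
H(k) = k**2
x = -2048/25 (x = -2*(-2/(-5) + 6)**2 = -2*(-2*(-1/5) + 6)**2 = -2*(2/5 + 6)**2 = -2*(32/5)**2 = -2*1024/25 = -2048/25 ≈ -81.920)
g(T) = -22528/25 + 11*T (g(T) = (-5 + 4**2)*(T - 2048/25) = (-5 + 16)*(-2048/25 + T) = 11*(-2048/25 + T) = -22528/25 + 11*T)
-265*(501 + g(-18)) = -265*(501 + (-22528/25 + 11*(-18))) = -265*(501 + (-22528/25 - 198)) = -265*(501 - 27478/25) = -265*(-14953/25) = 792509/5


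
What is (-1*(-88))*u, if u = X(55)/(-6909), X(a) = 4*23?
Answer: -8096/6909 ≈ -1.1718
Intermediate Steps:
X(a) = 92
u = -92/6909 (u = 92/(-6909) = 92*(-1/6909) = -92/6909 ≈ -0.013316)
(-1*(-88))*u = -1*(-88)*(-92/6909) = 88*(-92/6909) = -8096/6909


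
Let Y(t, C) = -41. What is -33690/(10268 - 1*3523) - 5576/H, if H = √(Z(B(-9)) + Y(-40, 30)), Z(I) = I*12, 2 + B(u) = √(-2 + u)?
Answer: -6738/1349 - 5576/√(-65 + 12*I*√11) ≈ -178.25 + 614.75*I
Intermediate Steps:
B(u) = -2 + √(-2 + u)
Z(I) = 12*I
H = √(-65 + 12*I*√11) (H = √(12*(-2 + √(-2 - 9)) - 41) = √(12*(-2 + √(-11)) - 41) = √(12*(-2 + I*√11) - 41) = √((-24 + 12*I*√11) - 41) = √(-65 + 12*I*√11) ≈ 2.3682 + 8.4029*I)
-33690/(10268 - 1*3523) - 5576/H = -33690/(10268 - 1*3523) - 5576/√(-65 + 12*I*√11) = -33690/(10268 - 3523) - 5576/√(-65 + 12*I*√11) = -33690/6745 - 5576/√(-65 + 12*I*√11) = -33690*1/6745 - 5576/√(-65 + 12*I*√11) = -6738/1349 - 5576/√(-65 + 12*I*√11)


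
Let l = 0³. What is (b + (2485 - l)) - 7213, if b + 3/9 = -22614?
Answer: -82027/3 ≈ -27342.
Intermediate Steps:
b = -67843/3 (b = -⅓ - 22614 = -67843/3 ≈ -22614.)
l = 0
(b + (2485 - l)) - 7213 = (-67843/3 + (2485 - 1*0)) - 7213 = (-67843/3 + (2485 + 0)) - 7213 = (-67843/3 + 2485) - 7213 = -60388/3 - 7213 = -82027/3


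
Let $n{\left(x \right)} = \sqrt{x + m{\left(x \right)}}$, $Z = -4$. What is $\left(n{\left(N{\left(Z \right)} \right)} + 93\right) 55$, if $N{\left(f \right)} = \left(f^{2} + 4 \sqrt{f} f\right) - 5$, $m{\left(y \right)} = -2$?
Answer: $5115 + 55 \sqrt{9 - 32 i} \approx 5367.8 - 191.48 i$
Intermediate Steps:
$N{\left(f \right)} = -5 + f^{2} + 4 f^{\frac{3}{2}}$ ($N{\left(f \right)} = \left(f^{2} + 4 f^{\frac{3}{2}}\right) - 5 = -5 + f^{2} + 4 f^{\frac{3}{2}}$)
$n{\left(x \right)} = \sqrt{-2 + x}$ ($n{\left(x \right)} = \sqrt{x - 2} = \sqrt{-2 + x}$)
$\left(n{\left(N{\left(Z \right)} \right)} + 93\right) 55 = \left(\sqrt{-2 + \left(-5 + \left(-4\right)^{2} + 4 \left(-4\right)^{\frac{3}{2}}\right)} + 93\right) 55 = \left(\sqrt{-2 + \left(-5 + 16 + 4 \left(- 8 i\right)\right)} + 93\right) 55 = \left(\sqrt{-2 - \left(-11 + 32 i\right)} + 93\right) 55 = \left(\sqrt{-2 + \left(11 - 32 i\right)} + 93\right) 55 = \left(\sqrt{9 - 32 i} + 93\right) 55 = \left(93 + \sqrt{9 - 32 i}\right) 55 = 5115 + 55 \sqrt{9 - 32 i}$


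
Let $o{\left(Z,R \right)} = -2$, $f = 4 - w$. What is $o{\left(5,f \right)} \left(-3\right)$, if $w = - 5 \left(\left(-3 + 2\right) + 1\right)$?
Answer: $6$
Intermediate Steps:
$w = 0$ ($w = - 5 \left(-1 + 1\right) = \left(-5\right) 0 = 0$)
$f = 4$ ($f = 4 - 0 = 4 + 0 = 4$)
$o{\left(5,f \right)} \left(-3\right) = \left(-2\right) \left(-3\right) = 6$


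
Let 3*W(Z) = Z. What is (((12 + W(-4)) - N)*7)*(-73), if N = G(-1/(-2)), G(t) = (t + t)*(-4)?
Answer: -22484/3 ≈ -7494.7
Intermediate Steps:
W(Z) = Z/3
G(t) = -8*t (G(t) = (2*t)*(-4) = -8*t)
N = -4 (N = -(-8)/(-2) = -(-8)*(-1)/2 = -8*½ = -4)
(((12 + W(-4)) - N)*7)*(-73) = (((12 + (⅓)*(-4)) - 1*(-4))*7)*(-73) = (((12 - 4/3) + 4)*7)*(-73) = ((32/3 + 4)*7)*(-73) = ((44/3)*7)*(-73) = (308/3)*(-73) = -22484/3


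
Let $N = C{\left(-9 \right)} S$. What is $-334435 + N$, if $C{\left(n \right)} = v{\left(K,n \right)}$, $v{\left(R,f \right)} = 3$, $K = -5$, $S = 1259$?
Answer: $-330658$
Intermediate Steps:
$C{\left(n \right)} = 3$
$N = 3777$ ($N = 3 \cdot 1259 = 3777$)
$-334435 + N = -334435 + 3777 = -330658$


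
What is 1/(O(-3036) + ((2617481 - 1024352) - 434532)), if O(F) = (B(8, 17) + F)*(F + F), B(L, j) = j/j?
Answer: 1/19587117 ≈ 5.1054e-8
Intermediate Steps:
B(L, j) = 1
O(F) = 2*F*(1 + F) (O(F) = (1 + F)*(F + F) = (1 + F)*(2*F) = 2*F*(1 + F))
1/(O(-3036) + ((2617481 - 1024352) - 434532)) = 1/(2*(-3036)*(1 - 3036) + ((2617481 - 1024352) - 434532)) = 1/(2*(-3036)*(-3035) + (1593129 - 434532)) = 1/(18428520 + 1158597) = 1/19587117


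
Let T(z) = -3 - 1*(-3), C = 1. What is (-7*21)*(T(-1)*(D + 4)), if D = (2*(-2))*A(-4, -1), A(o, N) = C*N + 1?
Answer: 0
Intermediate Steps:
A(o, N) = 1 + N (A(o, N) = 1*N + 1 = N + 1 = 1 + N)
D = 0 (D = (2*(-2))*(1 - 1) = -4*0 = 0)
T(z) = 0 (T(z) = -3 + 3 = 0)
(-7*21)*(T(-1)*(D + 4)) = (-7*21)*(0*(0 + 4)) = -0*4 = -147*0 = 0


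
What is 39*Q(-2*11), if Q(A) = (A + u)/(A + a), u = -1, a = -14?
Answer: 299/12 ≈ 24.917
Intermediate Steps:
Q(A) = (-1 + A)/(-14 + A) (Q(A) = (A - 1)/(A - 14) = (-1 + A)/(-14 + A))
39*Q(-2*11) = 39*((-1 - 2*11)/(-14 - 2*11)) = 39*((-1 - 22)/(-14 - 22)) = 39*(-23/(-36)) = 39*(-1/36*(-23)) = 39*(23/36) = 299/12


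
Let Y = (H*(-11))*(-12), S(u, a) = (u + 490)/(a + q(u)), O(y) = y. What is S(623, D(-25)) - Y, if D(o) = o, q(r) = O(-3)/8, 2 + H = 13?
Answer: -43380/29 ≈ -1495.9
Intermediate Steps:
H = 11 (H = -2 + 13 = 11)
q(r) = -3/8
S(u, a) = (490 + u)/(-3/8 + a) (S(u, a) = (u + 490)/(a - 3/8) = (490 + u)/(-3/8 + a))
Y = 1452 (Y = (11*(-11))*(-12) = -121*(-12) = 1452)
S(623, D(-25)) - Y = 8*(490 + 623)/(-3 + 8*(-25)) - 1*1452 = 8*1113/(-3 - 200) - 1452 = 8*1113/(-203) - 1452 = 8*(-1/203)*1113 - 1452 = -1272/29 - 1452 = -43380/29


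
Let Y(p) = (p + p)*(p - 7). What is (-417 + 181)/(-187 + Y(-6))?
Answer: 236/31 ≈ 7.6129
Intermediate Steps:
Y(p) = 2*p*(-7 + p) (Y(p) = (2*p)*(-7 + p) = 2*p*(-7 + p))
(-417 + 181)/(-187 + Y(-6)) = (-417 + 181)/(-187 + 2*(-6)*(-7 - 6)) = -236/(-187 + 2*(-6)*(-13)) = -236/(-187 + 156) = -236/(-31) = -236*(-1/31) = 236/31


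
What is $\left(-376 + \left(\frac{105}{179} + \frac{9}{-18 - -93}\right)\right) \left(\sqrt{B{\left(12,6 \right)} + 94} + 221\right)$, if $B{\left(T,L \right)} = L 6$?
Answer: $- \frac{371155798}{4475} - \frac{1679438 \sqrt{130}}{4475} \approx -87219.0$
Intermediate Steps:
$B{\left(T,L \right)} = 6 L$
$\left(-376 + \left(\frac{105}{179} + \frac{9}{-18 - -93}\right)\right) \left(\sqrt{B{\left(12,6 \right)} + 94} + 221\right) = \left(-376 + \left(\frac{105}{179} + \frac{9}{-18 - -93}\right)\right) \left(\sqrt{6 \cdot 6 + 94} + 221\right) = \left(-376 + \left(105 \cdot \frac{1}{179} + \frac{9}{-18 + 93}\right)\right) \left(\sqrt{36 + 94} + 221\right) = \left(-376 + \left(\frac{105}{179} + \frac{9}{75}\right)\right) \left(\sqrt{130} + 221\right) = \left(-376 + \left(\frac{105}{179} + 9 \cdot \frac{1}{75}\right)\right) \left(221 + \sqrt{130}\right) = \left(-376 + \left(\frac{105}{179} + \frac{3}{25}\right)\right) \left(221 + \sqrt{130}\right) = \left(-376 + \frac{3162}{4475}\right) \left(221 + \sqrt{130}\right) = - \frac{1679438 \left(221 + \sqrt{130}\right)}{4475} = - \frac{371155798}{4475} - \frac{1679438 \sqrt{130}}{4475}$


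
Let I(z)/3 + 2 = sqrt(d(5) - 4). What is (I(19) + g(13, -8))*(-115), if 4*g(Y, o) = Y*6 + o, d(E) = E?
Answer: -3335/2 ≈ -1667.5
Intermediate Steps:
g(Y, o) = o/4 + 3*Y/2 (g(Y, o) = (Y*6 + o)/4 = (6*Y + o)/4 = (o + 6*Y)/4 = o/4 + 3*Y/2)
I(z) = -3 (I(z) = -6 + 3*sqrt(5 - 4) = -6 + 3*sqrt(1) = -6 + 3*1 = -6 + 3 = -3)
(I(19) + g(13, -8))*(-115) = (-3 + ((1/4)*(-8) + (3/2)*13))*(-115) = (-3 + (-2 + 39/2))*(-115) = (-3 + 35/2)*(-115) = (29/2)*(-115) = -3335/2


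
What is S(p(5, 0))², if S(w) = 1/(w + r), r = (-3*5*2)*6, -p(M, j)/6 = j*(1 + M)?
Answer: 1/32400 ≈ 3.0864e-5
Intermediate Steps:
p(M, j) = -6*j*(1 + M)
r = -180 (r = -15*2*6 = -30*6 = -180)
S(w) = 1/(-180 + w) (S(w) = 1/(w - 180) = 1/(-180 + w))
S(p(5, 0))² = (1/(-180 - 6*0*(1 + 5)))² = (1/(-180 - 6*0*6))² = (1/(-180 + 0))² = (1/(-180))² = (-1/180)² = 1/32400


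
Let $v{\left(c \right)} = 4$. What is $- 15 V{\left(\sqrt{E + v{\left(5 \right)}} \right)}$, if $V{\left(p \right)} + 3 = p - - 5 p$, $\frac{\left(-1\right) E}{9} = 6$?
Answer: $45 - 450 i \sqrt{2} \approx 45.0 - 636.4 i$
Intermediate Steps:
$E = -54$ ($E = \left(-9\right) 6 = -54$)
$V{\left(p \right)} = -3 + 6 p$ ($V{\left(p \right)} = -3 + \left(p - - 5 p\right) = -3 + \left(p + 5 p\right) = -3 + 6 p$)
$- 15 V{\left(\sqrt{E + v{\left(5 \right)}} \right)} = - 15 \left(-3 + 6 \sqrt{-54 + 4}\right) = - 15 \left(-3 + 6 \sqrt{-50}\right) = - 15 \left(-3 + 6 \cdot 5 i \sqrt{2}\right) = - 15 \left(-3 + 30 i \sqrt{2}\right) = 45 - 450 i \sqrt{2}$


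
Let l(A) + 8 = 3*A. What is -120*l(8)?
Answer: -1920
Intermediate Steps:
l(A) = -8 + 3*A
-120*l(8) = -120*(-8 + 3*8) = -120*(-8 + 24) = -120*16 = -1920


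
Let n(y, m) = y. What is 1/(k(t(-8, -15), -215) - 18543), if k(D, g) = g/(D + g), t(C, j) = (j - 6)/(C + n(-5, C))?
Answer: -2774/51435487 ≈ -5.3932e-5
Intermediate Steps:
t(C, j) = (-6 + j)/(-5 + C) (t(C, j) = (j - 6)/(C - 5) = (-6 + j)/(-5 + C))
1/(k(t(-8, -15), -215) - 18543) = 1/(-215/((-6 - 15)/(-5 - 8) - 215) - 18543) = 1/(-215/(-21/(-13) - 215) - 18543) = 1/(-215/(-1/13*(-21) - 215) - 18543) = 1/(-215/(21/13 - 215) - 18543) = 1/(-215/(-2774/13) - 18543) = 1/(-215*(-13/2774) - 18543) = 1/(2795/2774 - 18543) = 1/(-51435487/2774) = -2774/51435487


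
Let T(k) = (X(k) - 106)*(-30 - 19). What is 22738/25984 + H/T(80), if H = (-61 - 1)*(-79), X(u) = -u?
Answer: 385373/272832 ≈ 1.4125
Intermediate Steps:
T(k) = 5194 + 49*k (T(k) = (-k - 106)*(-30 - 19) = (-106 - k)*(-49) = 5194 + 49*k)
H = 4898 (H = -62*(-79) = 4898)
22738/25984 + H/T(80) = 22738/25984 + 4898/(5194 + 49*80) = 22738*(1/25984) + 4898/(5194 + 3920) = 11369/12992 + 4898/9114 = 11369/12992 + 4898*(1/9114) = 11369/12992 + 79/147 = 385373/272832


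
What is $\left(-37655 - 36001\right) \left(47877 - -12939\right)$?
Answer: $-4479463296$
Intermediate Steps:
$\left(-37655 - 36001\right) \left(47877 - -12939\right) = - 73656 \left(47877 + \left(-1245 + 14184\right)\right) = - 73656 \left(47877 + 12939\right) = \left(-73656\right) 60816 = -4479463296$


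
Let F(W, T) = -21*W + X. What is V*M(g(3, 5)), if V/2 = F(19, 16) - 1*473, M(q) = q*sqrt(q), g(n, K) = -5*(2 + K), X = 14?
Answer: 60060*I*sqrt(35) ≈ 3.5532e+5*I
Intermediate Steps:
g(n, K) = -10 - 5*K
M(q) = q**(3/2)
F(W, T) = 14 - 21*W (F(W, T) = -21*W + 14 = 14 - 21*W)
V = -1716 (V = 2*((14 - 21*19) - 1*473) = 2*((14 - 399) - 473) = 2*(-385 - 473) = 2*(-858) = -1716)
V*M(g(3, 5)) = -1716*(-10 - 5*5)**(3/2) = -1716*(-10 - 25)**(3/2) = -(-60060)*I*sqrt(35) = 60060*I*sqrt(35)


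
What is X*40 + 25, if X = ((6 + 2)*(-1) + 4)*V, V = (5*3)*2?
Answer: -4775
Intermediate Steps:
V = 30 (V = 15*2 = 30)
X = -120 (X = ((6 + 2)*(-1) + 4)*30 = (8*(-1) + 4)*30 = (-8 + 4)*30 = -4*30 = -120)
X*40 + 25 = -120*40 + 25 = -4800 + 25 = -4775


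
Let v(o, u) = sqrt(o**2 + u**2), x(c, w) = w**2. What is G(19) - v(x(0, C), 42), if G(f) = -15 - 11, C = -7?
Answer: -26 - 7*sqrt(85) ≈ -90.537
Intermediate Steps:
G(f) = -26
G(19) - v(x(0, C), 42) = -26 - sqrt(((-7)**2)**2 + 42**2) = -26 - sqrt(49**2 + 1764) = -26 - sqrt(2401 + 1764) = -26 - sqrt(4165) = -26 - 7*sqrt(85)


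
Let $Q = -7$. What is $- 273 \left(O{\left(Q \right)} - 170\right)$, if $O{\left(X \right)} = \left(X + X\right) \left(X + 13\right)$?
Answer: $69342$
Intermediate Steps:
$O{\left(X \right)} = 2 X \left(13 + X\right)$
$- 273 \left(O{\left(Q \right)} - 170\right) = - 273 \left(2 \left(-7\right) \left(13 - 7\right) - 170\right) = - 273 \left(2 \left(-7\right) 6 - 170\right) = - 273 \left(-84 - 170\right) = \left(-273\right) \left(-254\right) = 69342$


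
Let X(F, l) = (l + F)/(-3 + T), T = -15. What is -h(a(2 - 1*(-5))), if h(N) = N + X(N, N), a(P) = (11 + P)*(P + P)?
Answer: -224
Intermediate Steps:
X(F, l) = -F/18 - l/18 (X(F, l) = (l + F)/(-3 - 15) = (F + l)/(-18) = (F + l)*(-1/18) = -F/18 - l/18)
a(P) = 2*P*(11 + P) (a(P) = (11 + P)*(2*P) = 2*P*(11 + P))
h(N) = 8*N/9 (h(N) = N + (-N/18 - N/18) = N - N/9 = 8*N/9)
-h(a(2 - 1*(-5))) = -8*2*(2 - 1*(-5))*(11 + (2 - 1*(-5)))/9 = -8*2*(2 + 5)*(11 + (2 + 5))/9 = -8*2*7*(11 + 7)/9 = -8*2*7*18/9 = -8*252/9 = -1*224 = -224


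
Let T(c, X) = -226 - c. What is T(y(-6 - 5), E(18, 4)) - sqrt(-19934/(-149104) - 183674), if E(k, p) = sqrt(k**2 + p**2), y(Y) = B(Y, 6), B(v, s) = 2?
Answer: -228 - I*sqrt(255214869561678)/37276 ≈ -228.0 - 428.57*I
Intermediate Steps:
y(Y) = 2
T(y(-6 - 5), E(18, 4)) - sqrt(-19934/(-149104) - 183674) = (-226 - 1*2) - sqrt(-19934/(-149104) - 183674) = (-226 - 2) - sqrt(-19934*(-1/149104) - 183674) = -228 - sqrt(9967/74552 - 183674) = -228 - sqrt(-13693254081/74552) = -228 - I*sqrt(255214869561678)/37276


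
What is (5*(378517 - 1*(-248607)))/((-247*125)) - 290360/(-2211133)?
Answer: -1384861598492/13653746275 ≈ -101.43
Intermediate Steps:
(5*(378517 - 1*(-248607)))/((-247*125)) - 290360/(-2211133) = (5*(378517 + 248607))/(-30875) - 290360*(-1/2211133) = (5*627124)*(-1/30875) + 290360/2211133 = 3135620*(-1/30875) + 290360/2211133 = -627124/6175 + 290360/2211133 = -1384861598492/13653746275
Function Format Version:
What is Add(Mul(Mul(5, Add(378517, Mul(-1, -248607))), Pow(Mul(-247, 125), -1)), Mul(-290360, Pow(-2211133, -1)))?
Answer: Rational(-1384861598492, 13653746275) ≈ -101.43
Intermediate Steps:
Add(Mul(Mul(5, Add(378517, Mul(-1, -248607))), Pow(Mul(-247, 125), -1)), Mul(-290360, Pow(-2211133, -1))) = Add(Mul(Mul(5, Add(378517, 248607)), Pow(-30875, -1)), Mul(-290360, Rational(-1, 2211133))) = Add(Mul(Mul(5, 627124), Rational(-1, 30875)), Rational(290360, 2211133)) = Add(Mul(3135620, Rational(-1, 30875)), Rational(290360, 2211133)) = Add(Rational(-627124, 6175), Rational(290360, 2211133)) = Rational(-1384861598492, 13653746275)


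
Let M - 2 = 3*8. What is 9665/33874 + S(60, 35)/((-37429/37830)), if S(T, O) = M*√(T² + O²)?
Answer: 9665/33874 - 4917900*√193/37429 ≈ -1825.1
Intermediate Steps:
M = 26 (M = 2 + 3*8 = 2 + 24 = 26)
S(T, O) = 26*√(O² + T²) (S(T, O) = 26*√(T² + O²) = 26*√(O² + T²))
9665/33874 + S(60, 35)/((-37429/37830)) = 9665/33874 + (26*√(35² + 60²))/((-37429/37830)) = 9665*(1/33874) + (26*√(1225 + 3600))/((-37429*1/37830)) = 9665/33874 + (26*√4825)/(-37429/37830) = 9665/33874 + (26*(5*√193))*(-37830/37429) = 9665/33874 + (130*√193)*(-37830/37429) = 9665/33874 - 4917900*√193/37429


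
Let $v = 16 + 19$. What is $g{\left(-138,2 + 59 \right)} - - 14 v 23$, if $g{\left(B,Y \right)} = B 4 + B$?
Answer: $10580$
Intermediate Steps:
$v = 35$
$g{\left(B,Y \right)} = 5 B$ ($g{\left(B,Y \right)} = 4 B + B = 5 B$)
$g{\left(-138,2 + 59 \right)} - - 14 v 23 = 5 \left(-138\right) - \left(-14\right) 35 \cdot 23 = -690 - \left(-490\right) 23 = -690 - -11270 = -690 + 11270 = 10580$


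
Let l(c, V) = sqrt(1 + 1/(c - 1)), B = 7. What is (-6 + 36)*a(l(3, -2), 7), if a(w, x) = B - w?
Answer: 210 - 15*sqrt(6) ≈ 173.26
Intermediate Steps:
l(c, V) = sqrt(1 + 1/(-1 + c))
a(w, x) = 7 - w
(-6 + 36)*a(l(3, -2), 7) = (-6 + 36)*(7 - sqrt(3/(-1 + 3))) = 30*(7 - sqrt(3/2)) = 30*(7 - sqrt(6)/2) = 210 - 15*sqrt(6)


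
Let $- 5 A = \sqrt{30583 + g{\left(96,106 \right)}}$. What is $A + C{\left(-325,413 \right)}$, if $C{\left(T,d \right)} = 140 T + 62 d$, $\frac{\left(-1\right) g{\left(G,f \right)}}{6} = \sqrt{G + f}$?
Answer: $-19894 - \frac{\sqrt{30583 - 6 \sqrt{202}}}{5} \approx -19929.0$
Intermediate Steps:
$g{\left(G,f \right)} = - 6 \sqrt{G + f}$
$C{\left(T,d \right)} = 62 d + 140 T$
$A = - \frac{\sqrt{30583 - 6 \sqrt{202}}}{5}$ ($A = - \frac{\sqrt{30583 - 6 \sqrt{96 + 106}}}{5} = - \frac{\sqrt{30583 - 6 \sqrt{202}}}{5} \approx -34.927$)
$A + C{\left(-325,413 \right)} = - \frac{\sqrt{30583 - 6 \sqrt{202}}}{5} + \left(62 \cdot 413 + 140 \left(-325\right)\right) = - \frac{\sqrt{30583 - 6 \sqrt{202}}}{5} + \left(25606 - 45500\right) = - \frac{\sqrt{30583 - 6 \sqrt{202}}}{5} - 19894 = -19894 - \frac{\sqrt{30583 - 6 \sqrt{202}}}{5}$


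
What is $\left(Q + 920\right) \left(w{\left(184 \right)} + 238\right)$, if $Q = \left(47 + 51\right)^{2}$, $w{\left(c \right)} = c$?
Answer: $4441128$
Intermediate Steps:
$Q = 9604$ ($Q = 98^{2} = 9604$)
$\left(Q + 920\right) \left(w{\left(184 \right)} + 238\right) = \left(9604 + 920\right) \left(184 + 238\right) = 10524 \cdot 422 = 4441128$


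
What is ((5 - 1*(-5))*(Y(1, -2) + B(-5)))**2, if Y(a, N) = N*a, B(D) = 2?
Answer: 0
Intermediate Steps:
((5 - 1*(-5))*(Y(1, -2) + B(-5)))**2 = ((5 - 1*(-5))*(-2*1 + 2))**2 = ((5 + 5)*(-2 + 2))**2 = (10*0)**2 = 0**2 = 0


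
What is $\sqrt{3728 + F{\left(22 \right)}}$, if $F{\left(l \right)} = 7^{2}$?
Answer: $\sqrt{3777} \approx 61.457$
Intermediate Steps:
$F{\left(l \right)} = 49$
$\sqrt{3728 + F{\left(22 \right)}} = \sqrt{3728 + 49} = \sqrt{3777}$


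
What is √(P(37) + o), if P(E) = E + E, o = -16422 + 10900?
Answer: 2*I*√1362 ≈ 73.811*I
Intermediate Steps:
o = -5522
P(E) = 2*E
√(P(37) + o) = √(2*37 - 5522) = √(74 - 5522) = √(-5448) = 2*I*√1362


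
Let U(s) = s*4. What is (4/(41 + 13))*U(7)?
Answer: 56/27 ≈ 2.0741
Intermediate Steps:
U(s) = 4*s
(4/(41 + 13))*U(7) = (4/(41 + 13))*(4*7) = (4/54)*28 = ((1/54)*4)*28 = (2/27)*28 = 56/27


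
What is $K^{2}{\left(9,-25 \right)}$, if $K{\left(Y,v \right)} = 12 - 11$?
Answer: $1$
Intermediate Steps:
$K{\left(Y,v \right)} = 1$ ($K{\left(Y,v \right)} = 12 - 11 = 1$)
$K^{2}{\left(9,-25 \right)} = 1^{2} = 1$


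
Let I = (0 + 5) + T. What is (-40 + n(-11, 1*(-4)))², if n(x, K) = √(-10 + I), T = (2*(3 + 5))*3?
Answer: (40 - √43)² ≈ 1118.4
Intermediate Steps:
T = 48 (T = (2*8)*3 = 16*3 = 48)
I = 53 (I = (0 + 5) + 48 = 5 + 48 = 53)
n(x, K) = √43 (n(x, K) = √(-10 + 53) = √43)
(-40 + n(-11, 1*(-4)))² = (-40 + √43)²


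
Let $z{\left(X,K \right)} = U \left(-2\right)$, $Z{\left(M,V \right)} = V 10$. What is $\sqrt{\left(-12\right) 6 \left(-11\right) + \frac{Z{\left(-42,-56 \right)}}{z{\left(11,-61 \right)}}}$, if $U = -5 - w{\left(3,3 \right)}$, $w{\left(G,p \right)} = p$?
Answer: $\sqrt{757} \approx 27.514$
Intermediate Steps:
$Z{\left(M,V \right)} = 10 V$
$U = -8$ ($U = -5 - 3 = -8$)
$z{\left(X,K \right)} = 16$ ($z{\left(X,K \right)} = \left(-8\right) \left(-2\right) = 16$)
$\sqrt{\left(-12\right) 6 \left(-11\right) + \frac{Z{\left(-42,-56 \right)}}{z{\left(11,-61 \right)}}} = \sqrt{\left(-12\right) 6 \left(-11\right) + \frac{10 \left(-56\right)}{16}} = \sqrt{\left(-72\right) \left(-11\right) - 35} = \sqrt{792 - 35} = \sqrt{757}$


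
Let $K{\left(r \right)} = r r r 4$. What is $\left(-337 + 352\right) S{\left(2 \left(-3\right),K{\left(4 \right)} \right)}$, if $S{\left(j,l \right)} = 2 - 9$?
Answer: $-105$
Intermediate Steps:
$K{\left(r \right)} = 4 r^{3}$ ($K{\left(r \right)} = r^{2} r 4 = r^{3} \cdot 4 = 4 r^{3}$)
$S{\left(j,l \right)} = -7$ ($S{\left(j,l \right)} = 2 - 9 = -7$)
$\left(-337 + 352\right) S{\left(2 \left(-3\right),K{\left(4 \right)} \right)} = \left(-337 + 352\right) \left(-7\right) = 15 \left(-7\right) = -105$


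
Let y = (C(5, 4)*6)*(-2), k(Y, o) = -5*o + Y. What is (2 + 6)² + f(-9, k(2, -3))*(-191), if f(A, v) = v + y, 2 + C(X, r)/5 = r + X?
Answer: 77037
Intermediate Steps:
C(X, r) = -10 + 5*X + 5*r (C(X, r) = -10 + 5*(r + X) = -10 + 5*(X + r) = -10 + (5*X + 5*r) = -10 + 5*X + 5*r)
k(Y, o) = Y - 5*o
y = -420 (y = ((-10 + 5*5 + 5*4)*6)*(-2) = ((-10 + 25 + 20)*6)*(-2) = (35*6)*(-2) = 210*(-2) = -420)
f(A, v) = -420 + v (f(A, v) = v - 420 = -420 + v)
(2 + 6)² + f(-9, k(2, -3))*(-191) = (2 + 6)² + (-420 + (2 - 5*(-3)))*(-191) = 8² + (-420 + (2 + 15))*(-191) = 64 + (-420 + 17)*(-191) = 64 - 403*(-191) = 64 + 76973 = 77037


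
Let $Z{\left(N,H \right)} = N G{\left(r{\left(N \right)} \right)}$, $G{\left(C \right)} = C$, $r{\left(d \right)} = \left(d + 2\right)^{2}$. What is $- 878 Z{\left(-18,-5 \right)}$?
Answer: $4045824$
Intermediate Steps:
$r{\left(d \right)} = \left(2 + d\right)^{2}$
$Z{\left(N,H \right)} = N \left(2 + N\right)^{2}$
$- 878 Z{\left(-18,-5 \right)} = - 878 \left(- 18 \left(2 - 18\right)^{2}\right) = - 878 \left(- 18 \left(-16\right)^{2}\right) = - 878 \left(\left(-18\right) 256\right) = \left(-878\right) \left(-4608\right) = 4045824$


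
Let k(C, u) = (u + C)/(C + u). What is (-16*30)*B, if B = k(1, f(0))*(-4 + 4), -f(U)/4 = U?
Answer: 0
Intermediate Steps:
f(U) = -4*U
k(C, u) = 1 (k(C, u) = (C + u)/(C + u) = 1)
B = 0 (B = 1*(-4 + 4) = 1*0 = 0)
(-16*30)*B = -16*30*0 = -480*0 = 0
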